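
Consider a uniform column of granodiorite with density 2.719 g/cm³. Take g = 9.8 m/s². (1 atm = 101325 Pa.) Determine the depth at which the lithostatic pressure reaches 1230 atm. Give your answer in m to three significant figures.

4680 m

h = P/(ρg) = 1230 atm / (2719 kg/m³ × 9.8 m/s²) = 1.246×10^8 Pa / 26646 Pa/m = 4677.2 m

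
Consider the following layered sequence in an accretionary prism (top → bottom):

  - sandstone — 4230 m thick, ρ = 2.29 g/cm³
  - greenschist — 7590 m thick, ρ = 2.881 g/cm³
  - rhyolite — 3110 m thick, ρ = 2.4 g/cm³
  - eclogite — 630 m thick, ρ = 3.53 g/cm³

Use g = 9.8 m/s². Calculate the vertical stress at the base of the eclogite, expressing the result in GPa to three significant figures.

sandstone: 2290 kg/m³ × 9.8 m/s² × 4230 m = 9.493×10^7 Pa = 0.09493 GPa
greenschist: 2881 kg/m³ × 9.8 m/s² × 7590 m = 2.143×10^8 Pa = 0.2143 GPa
rhyolite: 2400 kg/m³ × 9.8 m/s² × 3110 m = 7.315×10^7 Pa = 0.07315 GPa
eclogite: 3530 kg/m³ × 9.8 m/s² × 630 m = 2.179×10^7 Pa = 0.02179 GPa
Total = 0.09493 + 0.2143 + 0.07315 + 0.02179 = 0.40417 GPa

0.404 GPa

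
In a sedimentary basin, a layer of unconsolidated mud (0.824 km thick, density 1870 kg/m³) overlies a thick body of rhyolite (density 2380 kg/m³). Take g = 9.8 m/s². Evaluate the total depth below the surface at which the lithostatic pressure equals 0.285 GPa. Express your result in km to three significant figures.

12.4 km

Pressure at base of upper layers: 1870×9.8×824 = 1.510×10^7 Pa = 0.01510 GPa
Remaining pressure to be supplied by rhyolite: 2.850×10^8 − 1.510×10^7 = 2.699×10^8 Pa
Additional depth in rhyolite = 2.699×10^8 Pa / (2380 kg/m³ × 9.8 m/s²) = 11572 m
Total depth = 824 m + 11572 m = 12396 m
= 12.396 km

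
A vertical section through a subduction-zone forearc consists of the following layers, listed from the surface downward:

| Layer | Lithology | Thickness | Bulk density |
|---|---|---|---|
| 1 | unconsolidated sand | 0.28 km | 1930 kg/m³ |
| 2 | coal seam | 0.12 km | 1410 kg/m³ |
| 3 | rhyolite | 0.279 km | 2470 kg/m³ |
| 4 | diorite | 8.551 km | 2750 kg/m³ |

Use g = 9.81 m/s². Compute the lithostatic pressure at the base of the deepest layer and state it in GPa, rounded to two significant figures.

unconsolidated sand: 1930 kg/m³ × 9.81 m/s² × 280 m = 5.301×10^6 Pa = 5.301×10^-3 GPa
coal seam: 1410 kg/m³ × 9.81 m/s² × 120 m = 1.660×10^6 Pa = 1.660×10^-3 GPa
rhyolite: 2470 kg/m³ × 9.81 m/s² × 279 m = 6.760×10^6 Pa = 6.760×10^-3 GPa
diorite: 2750 kg/m³ × 9.81 m/s² × 8551 m = 2.307×10^8 Pa = 0.2307 GPa
Total = 5.301×10^-3 + 1.660×10^-3 + 6.760×10^-3 + 0.2307 = 0.24441 GPa

0.24 GPa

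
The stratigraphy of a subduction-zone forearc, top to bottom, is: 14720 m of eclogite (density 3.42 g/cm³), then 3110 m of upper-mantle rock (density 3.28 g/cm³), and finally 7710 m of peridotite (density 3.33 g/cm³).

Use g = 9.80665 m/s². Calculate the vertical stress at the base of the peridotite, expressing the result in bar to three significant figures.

8460 bar

eclogite: 3420 kg/m³ × 9.80665 m/s² × 14720 m = 4.937×10^8 Pa = 4937 bar
upper-mantle rock: 3280 kg/m³ × 9.80665 m/s² × 3110 m = 1.000×10^8 Pa = 1000 bar
peridotite: 3330 kg/m³ × 9.80665 m/s² × 7710 m = 2.518×10^8 Pa = 2518 bar
Total = 4937 + 1000 + 2518 = 8455.0 bar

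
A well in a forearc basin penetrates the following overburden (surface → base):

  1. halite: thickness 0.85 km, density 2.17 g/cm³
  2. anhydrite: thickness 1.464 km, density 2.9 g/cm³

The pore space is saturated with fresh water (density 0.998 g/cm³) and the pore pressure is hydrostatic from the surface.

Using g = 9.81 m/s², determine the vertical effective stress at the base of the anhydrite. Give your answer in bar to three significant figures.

Overburden (lithostatic) stress σ_v:
halite: 2170 kg/m³ × 9.81 m/s² × 850 m = 1.809×10^7 Pa = 18.09 MPa
anhydrite: 2900 kg/m³ × 9.81 m/s² × 1464 m = 4.165×10^7 Pa = 41.65 MPa
Total = 18.09 + 41.65 = 59.744 MPa
Pore pressure P_p = 998 kg/m³ × 9.81 m/s² × 2314 m = 2.265×10^7 Pa = 22.65 MPa
Effective stress σ' = σ_v − P_p = 59.74 − 22.65 = 37.089 MPa = 370.89 bar

371 bar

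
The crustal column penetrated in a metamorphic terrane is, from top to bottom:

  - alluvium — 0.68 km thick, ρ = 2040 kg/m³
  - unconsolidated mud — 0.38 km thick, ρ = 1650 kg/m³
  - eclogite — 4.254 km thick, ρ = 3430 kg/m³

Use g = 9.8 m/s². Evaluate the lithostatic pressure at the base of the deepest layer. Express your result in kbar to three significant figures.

alluvium: 2040 kg/m³ × 9.8 m/s² × 680 m = 1.359×10^7 Pa = 0.1359 kbar
unconsolidated mud: 1650 kg/m³ × 9.8 m/s² × 380 m = 6.145×10^6 Pa = 0.06145 kbar
eclogite: 3430 kg/m³ × 9.8 m/s² × 4254 m = 1.430×10^8 Pa = 1.430 kbar
Total = 0.1359 + 0.06145 + 1.430 = 1.6273 kbar

1.63 kbar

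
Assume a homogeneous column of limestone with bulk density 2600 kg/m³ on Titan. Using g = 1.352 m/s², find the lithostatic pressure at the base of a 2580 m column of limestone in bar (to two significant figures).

limestone: 2600 kg/m³ × 1.352 m/s² × 2580 m = 9.069×10^6 Pa = 90.69 bar

91 bar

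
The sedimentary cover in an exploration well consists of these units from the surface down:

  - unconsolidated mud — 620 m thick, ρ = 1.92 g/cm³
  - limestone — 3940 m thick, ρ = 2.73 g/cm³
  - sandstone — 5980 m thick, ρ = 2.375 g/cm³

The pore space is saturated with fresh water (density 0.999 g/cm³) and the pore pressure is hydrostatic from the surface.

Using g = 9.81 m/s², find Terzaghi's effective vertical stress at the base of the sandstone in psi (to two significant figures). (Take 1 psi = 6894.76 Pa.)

22000 psi

Overburden (lithostatic) stress σ_v:
unconsolidated mud: 1920 kg/m³ × 9.81 m/s² × 620 m = 1.168×10^7 Pa = 11.68 MPa
limestone: 2730 kg/m³ × 9.81 m/s² × 3940 m = 1.055×10^8 Pa = 105.5 MPa
sandstone: 2375 kg/m³ × 9.81 m/s² × 5980 m = 1.393×10^8 Pa = 139.3 MPa
Total = 11.68 + 105.5 + 139.3 = 256.52 MPa
Pore pressure P_p = 999 kg/m³ × 9.81 m/s² × 10540 m = 1.033×10^8 Pa = 103.3 MPa
Effective stress σ' = σ_v − P_p = 256.5 − 103.3 = 153.23 MPa = 22224 psi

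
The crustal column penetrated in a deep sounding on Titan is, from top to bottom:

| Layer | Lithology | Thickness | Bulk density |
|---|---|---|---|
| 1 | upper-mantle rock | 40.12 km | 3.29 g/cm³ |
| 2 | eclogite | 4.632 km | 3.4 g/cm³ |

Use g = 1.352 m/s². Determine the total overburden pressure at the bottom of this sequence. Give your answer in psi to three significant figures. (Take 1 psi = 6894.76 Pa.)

upper-mantle rock: 3290 kg/m³ × 1.352 m/s² × 40120 m = 1.785×10^8 Pa = 25883 psi
eclogite: 3400 kg/m³ × 1.352 m/s² × 4632 m = 2.129×10^7 Pa = 3088 psi
Total = 25883 + 3088 = 28971 psi

29000 psi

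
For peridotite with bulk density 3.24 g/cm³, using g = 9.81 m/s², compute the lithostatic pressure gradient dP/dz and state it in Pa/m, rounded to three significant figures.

dP/dz = ρg = 3240 kg/m³ × 9.81 m/s² = 31784 Pa/m

31800 Pa/m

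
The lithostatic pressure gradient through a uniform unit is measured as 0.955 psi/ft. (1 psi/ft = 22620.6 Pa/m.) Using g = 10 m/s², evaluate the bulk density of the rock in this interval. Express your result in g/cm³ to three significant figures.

2.16 g/cm³

ρ = (dP/dz)/g = 0.955 psi/ft / 10 m/s² = 21603 Pa/m / 10 m/s² = 2160.3 kg/m³
= 2.160 g/cm³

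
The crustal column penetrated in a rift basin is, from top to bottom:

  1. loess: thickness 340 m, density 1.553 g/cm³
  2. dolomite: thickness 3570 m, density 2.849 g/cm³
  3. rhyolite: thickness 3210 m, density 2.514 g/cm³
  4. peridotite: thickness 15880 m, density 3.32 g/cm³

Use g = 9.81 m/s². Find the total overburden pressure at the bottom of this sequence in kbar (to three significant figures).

7.01 kbar

loess: 1553 kg/m³ × 9.81 m/s² × 340 m = 5.180×10^6 Pa = 0.05180 kbar
dolomite: 2849 kg/m³ × 9.81 m/s² × 3570 m = 9.978×10^7 Pa = 0.9978 kbar
rhyolite: 2514 kg/m³ × 9.81 m/s² × 3210 m = 7.917×10^7 Pa = 0.7917 kbar
peridotite: 3320 kg/m³ × 9.81 m/s² × 15880 m = 5.172×10^8 Pa = 5.172 kbar
Total = 0.05180 + 0.9978 + 0.7917 + 5.172 = 7.0132 kbar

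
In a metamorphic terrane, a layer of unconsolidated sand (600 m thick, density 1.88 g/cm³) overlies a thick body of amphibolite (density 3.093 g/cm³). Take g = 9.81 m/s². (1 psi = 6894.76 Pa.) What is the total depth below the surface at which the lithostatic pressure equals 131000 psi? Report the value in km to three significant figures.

Pressure at base of upper layers: 1880×9.81×600 = 1.107×10^7 Pa = 1605 psi
Remaining pressure to be supplied by amphibolite: 9.032×10^8 − 1.107×10^7 = 8.921×10^8 Pa
Additional depth in amphibolite = 8.921×10^8 Pa / (3093 kg/m³ × 9.81 m/s²) = 29403 m
Total depth = 600 m + 29403 m = 30003 m
= 30.003 km

30.0 km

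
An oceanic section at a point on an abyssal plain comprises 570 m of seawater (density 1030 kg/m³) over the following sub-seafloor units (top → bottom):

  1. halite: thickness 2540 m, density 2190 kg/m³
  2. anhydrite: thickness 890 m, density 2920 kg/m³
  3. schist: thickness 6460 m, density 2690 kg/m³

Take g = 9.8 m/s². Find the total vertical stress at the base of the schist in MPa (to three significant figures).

seawater: 1030 kg/m³ × 9.8 m/s² × 570 m = 5.754×10^6 Pa = 5.754 MPa
halite: 2190 kg/m³ × 9.8 m/s² × 2540 m = 5.451×10^7 Pa = 54.51 MPa
anhydrite: 2920 kg/m³ × 9.8 m/s² × 890 m = 2.547×10^7 Pa = 25.47 MPa
schist: 2690 kg/m³ × 9.8 m/s² × 6460 m = 1.703×10^8 Pa = 170.3 MPa
Total = 5.754 + 54.51 + 25.47 + 170.3 = 256.03 MPa

256 MPa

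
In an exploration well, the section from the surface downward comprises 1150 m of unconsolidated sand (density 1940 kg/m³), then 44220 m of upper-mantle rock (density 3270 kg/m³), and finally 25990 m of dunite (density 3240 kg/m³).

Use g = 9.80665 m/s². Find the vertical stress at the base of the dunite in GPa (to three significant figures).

unconsolidated sand: 1940 kg/m³ × 9.80665 m/s² × 1150 m = 2.188×10^7 Pa = 0.02188 GPa
upper-mantle rock: 3270 kg/m³ × 9.80665 m/s² × 44220 m = 1.418×10^9 Pa = 1.418 GPa
dunite: 3240 kg/m³ × 9.80665 m/s² × 25990 m = 8.258×10^8 Pa = 0.8258 GPa
Total = 0.02188 + 1.418 + 0.8258 = 2.2657 GPa

2.27 GPa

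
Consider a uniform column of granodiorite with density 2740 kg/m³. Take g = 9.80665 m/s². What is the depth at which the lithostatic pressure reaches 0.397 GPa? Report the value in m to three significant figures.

14800 m

h = P/(ρg) = 0.397 GPa / (2740 kg/m³ × 9.80665 m/s²) = 3.970×10^8 Pa / 26870 Pa/m = 14775 m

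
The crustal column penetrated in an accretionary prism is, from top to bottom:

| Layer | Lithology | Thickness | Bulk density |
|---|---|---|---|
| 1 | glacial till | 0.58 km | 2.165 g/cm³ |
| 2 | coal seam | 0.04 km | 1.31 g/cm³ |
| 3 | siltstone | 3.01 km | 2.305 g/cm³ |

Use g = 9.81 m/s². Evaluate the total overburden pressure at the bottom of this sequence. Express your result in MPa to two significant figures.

glacial till: 2165 kg/m³ × 9.81 m/s² × 580 m = 1.232×10^7 Pa = 12.32 MPa
coal seam: 1310 kg/m³ × 9.81 m/s² × 40 m = 5.140×10^5 Pa = 0.5140 MPa
siltstone: 2305 kg/m³ × 9.81 m/s² × 3010 m = 6.806×10^7 Pa = 68.06 MPa
Total = 12.32 + 0.5140 + 68.06 = 80.895 MPa

81 MPa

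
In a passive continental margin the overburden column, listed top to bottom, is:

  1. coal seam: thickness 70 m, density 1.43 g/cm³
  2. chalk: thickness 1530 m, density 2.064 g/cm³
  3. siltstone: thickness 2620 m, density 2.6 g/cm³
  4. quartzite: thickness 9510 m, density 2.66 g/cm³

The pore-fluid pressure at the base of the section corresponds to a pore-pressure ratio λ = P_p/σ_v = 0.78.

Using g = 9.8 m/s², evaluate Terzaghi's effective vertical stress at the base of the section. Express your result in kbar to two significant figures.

0.76 kbar

Overburden (lithostatic) stress σ_v:
coal seam: 1430 kg/m³ × 9.8 m/s² × 70 m = 9.810×10^5 Pa = 0.9810 MPa
chalk: 2064 kg/m³ × 9.8 m/s² × 1530 m = 3.095×10^7 Pa = 30.95 MPa
siltstone: 2600 kg/m³ × 9.8 m/s² × 2620 m = 6.676×10^7 Pa = 66.76 MPa
quartzite: 2660 kg/m³ × 9.8 m/s² × 9510 m = 2.479×10^8 Pa = 247.9 MPa
Total = 0.9810 + 30.95 + 66.76 + 247.9 = 346.59 MPa
Pore pressure P_p = λ·σ_v = 0.78 × 346.6 MPa = 270.3 MPa
Effective stress σ' = σ_v − P_p = 346.6 − 270.3 = 76.250 MPa = 0.76250 kbar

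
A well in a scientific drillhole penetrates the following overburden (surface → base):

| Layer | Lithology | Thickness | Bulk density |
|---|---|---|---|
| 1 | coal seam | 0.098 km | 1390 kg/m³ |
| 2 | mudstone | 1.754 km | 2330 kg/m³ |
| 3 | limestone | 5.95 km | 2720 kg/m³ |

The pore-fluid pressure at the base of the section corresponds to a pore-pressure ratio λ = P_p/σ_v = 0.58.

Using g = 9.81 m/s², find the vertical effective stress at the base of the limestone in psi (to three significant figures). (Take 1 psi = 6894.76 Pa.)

12200 psi

Overburden (lithostatic) stress σ_v:
coal seam: 1390 kg/m³ × 9.81 m/s² × 98 m = 1.336×10^6 Pa = 1.336 MPa
mudstone: 2330 kg/m³ × 9.81 m/s² × 1754 m = 4.009×10^7 Pa = 40.09 MPa
limestone: 2720 kg/m³ × 9.81 m/s² × 5950 m = 1.588×10^8 Pa = 158.8 MPa
Total = 1.336 + 40.09 + 158.8 = 200.19 MPa
Pore pressure P_p = λ·σ_v = 0.58 × 200.2 MPa = 116.1 MPa
Effective stress σ' = σ_v − P_p = 200.2 − 116.1 = 84.081 MPa = 12195 psi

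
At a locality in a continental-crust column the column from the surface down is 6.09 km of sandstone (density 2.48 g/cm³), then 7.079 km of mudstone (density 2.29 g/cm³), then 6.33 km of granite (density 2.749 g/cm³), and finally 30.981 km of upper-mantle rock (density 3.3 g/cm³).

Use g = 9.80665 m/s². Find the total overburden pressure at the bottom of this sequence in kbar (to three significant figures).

sandstone: 2480 kg/m³ × 9.80665 m/s² × 6090 m = 1.481×10^8 Pa = 1.481 kbar
mudstone: 2290 kg/m³ × 9.80665 m/s² × 7079 m = 1.590×10^8 Pa = 1.590 kbar
granite: 2749 kg/m³ × 9.80665 m/s² × 6330 m = 1.706×10^8 Pa = 1.706 kbar
upper-mantle rock: 3300 kg/m³ × 9.80665 m/s² × 30981 m = 1.003×10^9 Pa = 10.03 kbar
Total = 1.481 + 1.590 + 1.706 + 10.03 = 14.803 kbar

14.8 kbar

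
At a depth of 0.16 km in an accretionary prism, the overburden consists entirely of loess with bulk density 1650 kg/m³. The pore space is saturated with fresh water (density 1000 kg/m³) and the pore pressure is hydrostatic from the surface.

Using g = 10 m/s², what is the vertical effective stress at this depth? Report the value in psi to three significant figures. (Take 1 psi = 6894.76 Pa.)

Overburden (lithostatic) stress σ_v:
loess: 1650 kg/m³ × 10 m/s² × 160 m = 2.640×10^6 Pa = 2.640 MPa
Pore pressure P_p = 1000 kg/m³ × 10 m/s² × 160 m = 1.600×10^6 Pa = 1.600 MPa
Effective stress σ' = σ_v − P_p = 2.640 − 1.600 = 1.0400 MPa = 150.84 psi

151 psi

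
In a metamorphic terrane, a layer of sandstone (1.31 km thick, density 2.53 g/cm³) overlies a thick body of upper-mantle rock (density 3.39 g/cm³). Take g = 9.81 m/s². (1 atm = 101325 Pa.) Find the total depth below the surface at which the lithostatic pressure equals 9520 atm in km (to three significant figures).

29.3 km

Pressure at base of upper layers: 2530×9.81×1310 = 3.251×10^7 Pa = 320.9 atm
Remaining pressure to be supplied by upper-mantle rock: 9.646×10^8 − 3.251×10^7 = 9.321×10^8 Pa
Additional depth in upper-mantle rock = 9.321×10^8 Pa / (3390 kg/m³ × 9.81 m/s²) = 28028 m
Total depth = 1310 m + 28028 m = 29338 m
= 29.338 km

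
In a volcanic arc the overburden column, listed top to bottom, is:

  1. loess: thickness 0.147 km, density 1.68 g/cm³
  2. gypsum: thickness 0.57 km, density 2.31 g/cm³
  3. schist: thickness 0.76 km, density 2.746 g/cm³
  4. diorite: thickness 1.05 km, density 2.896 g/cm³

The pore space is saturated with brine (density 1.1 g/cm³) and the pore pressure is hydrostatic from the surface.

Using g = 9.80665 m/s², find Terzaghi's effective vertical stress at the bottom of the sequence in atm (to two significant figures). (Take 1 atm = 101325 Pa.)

380 atm

Overburden (lithostatic) stress σ_v:
loess: 1680 kg/m³ × 9.80665 m/s² × 147 m = 2.422×10^6 Pa = 2.422 MPa
gypsum: 2310 kg/m³ × 9.80665 m/s² × 570 m = 1.291×10^7 Pa = 12.91 MPa
schist: 2746 kg/m³ × 9.80665 m/s² × 760 m = 2.047×10^7 Pa = 20.47 MPa
diorite: 2896 kg/m³ × 9.80665 m/s² × 1050 m = 2.982×10^7 Pa = 29.82 MPa
Total = 2.422 + 12.91 + 20.47 + 29.82 = 65.620 MPa
Pore pressure P_p = 1100 kg/m³ × 9.80665 m/s² × 2527 m = 2.726×10^7 Pa = 27.26 MPa
Effective stress σ' = σ_v − P_p = 65.62 − 27.26 = 38.361 MPa = 378.59 atm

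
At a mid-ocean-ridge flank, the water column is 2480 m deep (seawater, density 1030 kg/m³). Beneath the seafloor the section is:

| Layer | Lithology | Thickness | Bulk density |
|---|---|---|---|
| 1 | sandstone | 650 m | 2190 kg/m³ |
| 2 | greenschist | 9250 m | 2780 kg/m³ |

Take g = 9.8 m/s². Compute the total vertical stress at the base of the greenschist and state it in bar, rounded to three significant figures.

seawater: 1030 kg/m³ × 9.8 m/s² × 2480 m = 2.503×10^7 Pa = 250.3 bar
sandstone: 2190 kg/m³ × 9.8 m/s² × 650 m = 1.395×10^7 Pa = 139.5 bar
greenschist: 2780 kg/m³ × 9.8 m/s² × 9250 m = 2.520×10^8 Pa = 2520 bar
Total = 250.3 + 139.5 + 2520 = 2909.9 bar

2910 bar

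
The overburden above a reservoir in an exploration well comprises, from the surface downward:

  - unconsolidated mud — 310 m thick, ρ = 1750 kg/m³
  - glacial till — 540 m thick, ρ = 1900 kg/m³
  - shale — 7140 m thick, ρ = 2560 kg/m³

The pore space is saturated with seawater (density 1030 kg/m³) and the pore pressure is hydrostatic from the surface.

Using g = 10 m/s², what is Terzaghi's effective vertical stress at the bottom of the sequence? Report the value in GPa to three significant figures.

0.116 GPa

Overburden (lithostatic) stress σ_v:
unconsolidated mud: 1750 kg/m³ × 10 m/s² × 310 m = 5.425×10^6 Pa = 5.425 MPa
glacial till: 1900 kg/m³ × 10 m/s² × 540 m = 1.026×10^7 Pa = 10.26 MPa
shale: 2560 kg/m³ × 10 m/s² × 7140 m = 1.828×10^8 Pa = 182.8 MPa
Total = 5.425 + 10.26 + 182.8 = 198.47 MPa
Pore pressure P_p = 1030 kg/m³ × 10 m/s² × 7990 m = 8.230×10^7 Pa = 82.30 MPa
Effective stress σ' = σ_v − P_p = 198.5 − 82.30 = 116.17 MPa = 0.11617 GPa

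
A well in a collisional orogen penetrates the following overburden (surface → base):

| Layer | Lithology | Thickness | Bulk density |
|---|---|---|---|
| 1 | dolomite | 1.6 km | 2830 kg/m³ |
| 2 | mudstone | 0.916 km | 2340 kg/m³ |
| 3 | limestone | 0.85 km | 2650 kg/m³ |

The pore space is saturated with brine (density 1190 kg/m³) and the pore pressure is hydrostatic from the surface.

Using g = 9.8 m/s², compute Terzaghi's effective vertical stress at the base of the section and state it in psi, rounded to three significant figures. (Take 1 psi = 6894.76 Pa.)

6990 psi

Overburden (lithostatic) stress σ_v:
dolomite: 2830 kg/m³ × 9.8 m/s² × 1600 m = 4.437×10^7 Pa = 44.37 MPa
mudstone: 2340 kg/m³ × 9.8 m/s² × 916 m = 2.101×10^7 Pa = 21.01 MPa
limestone: 2650 kg/m³ × 9.8 m/s² × 850 m = 2.207×10^7 Pa = 22.07 MPa
Total = 44.37 + 21.01 + 22.07 = 87.455 MPa
Pore pressure P_p = 1190 kg/m³ × 9.8 m/s² × 3366 m = 3.925×10^7 Pa = 39.25 MPa
Effective stress σ' = σ_v − P_p = 87.45 − 39.25 = 48.200 MPa = 6990.9 psi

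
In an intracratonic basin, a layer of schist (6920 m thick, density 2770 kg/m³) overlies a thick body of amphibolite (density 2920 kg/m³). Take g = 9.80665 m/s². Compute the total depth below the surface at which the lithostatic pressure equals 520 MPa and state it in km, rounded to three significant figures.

Pressure at base of upper layers: 2770×9.80665×6920 = 1.880×10^8 Pa = 188.0 MPa
Remaining pressure to be supplied by amphibolite: 5.200×10^8 − 1.880×10^8 = 3.320×10^8 Pa
Additional depth in amphibolite = 3.320×10^8 Pa / (2920 kg/m³ × 9.80665 m/s²) = 11595 m
Total depth = 6920 m + 11595 m = 18515 m
= 18.515 km

18.5 km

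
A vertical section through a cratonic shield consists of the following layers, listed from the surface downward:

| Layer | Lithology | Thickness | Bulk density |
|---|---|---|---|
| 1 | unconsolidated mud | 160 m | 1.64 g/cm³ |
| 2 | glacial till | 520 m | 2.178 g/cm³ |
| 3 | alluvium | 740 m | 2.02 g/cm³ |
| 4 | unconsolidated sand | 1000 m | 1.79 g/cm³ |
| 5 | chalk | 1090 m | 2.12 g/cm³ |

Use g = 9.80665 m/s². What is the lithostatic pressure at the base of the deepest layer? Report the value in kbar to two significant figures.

unconsolidated mud: 1640 kg/m³ × 9.80665 m/s² × 160 m = 2.573×10^6 Pa = 0.02573 kbar
glacial till: 2178 kg/m³ × 9.80665 m/s² × 520 m = 1.111×10^7 Pa = 0.1111 kbar
alluvium: 2020 kg/m³ × 9.80665 m/s² × 740 m = 1.466×10^7 Pa = 0.1466 kbar
unconsolidated sand: 1790 kg/m³ × 9.80665 m/s² × 1000 m = 1.755×10^7 Pa = 0.1755 kbar
chalk: 2120 kg/m³ × 9.80665 m/s² × 1090 m = 2.266×10^7 Pa = 0.2266 kbar
Total = 0.02573 + 0.1111 + 0.1466 + 0.1755 + 0.2266 = 0.68554 kbar

0.69 kbar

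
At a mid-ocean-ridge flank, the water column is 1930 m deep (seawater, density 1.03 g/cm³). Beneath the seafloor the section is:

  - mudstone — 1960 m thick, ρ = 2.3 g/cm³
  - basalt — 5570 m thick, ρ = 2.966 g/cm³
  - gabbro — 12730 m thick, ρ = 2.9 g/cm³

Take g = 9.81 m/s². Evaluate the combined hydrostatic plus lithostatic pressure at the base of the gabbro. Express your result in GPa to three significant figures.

seawater: 1030 kg/m³ × 9.81 m/s² × 1930 m = 1.950×10^7 Pa = 0.01950 GPa
mudstone: 2300 kg/m³ × 9.81 m/s² × 1960 m = 4.422×10^7 Pa = 0.04422 GPa
basalt: 2966 kg/m³ × 9.81 m/s² × 5570 m = 1.621×10^8 Pa = 0.1621 GPa
gabbro: 2900 kg/m³ × 9.81 m/s² × 12730 m = 3.622×10^8 Pa = 0.3622 GPa
Total = 0.01950 + 0.04422 + 0.1621 + 0.3622 = 0.58795 GPa

0.588 GPa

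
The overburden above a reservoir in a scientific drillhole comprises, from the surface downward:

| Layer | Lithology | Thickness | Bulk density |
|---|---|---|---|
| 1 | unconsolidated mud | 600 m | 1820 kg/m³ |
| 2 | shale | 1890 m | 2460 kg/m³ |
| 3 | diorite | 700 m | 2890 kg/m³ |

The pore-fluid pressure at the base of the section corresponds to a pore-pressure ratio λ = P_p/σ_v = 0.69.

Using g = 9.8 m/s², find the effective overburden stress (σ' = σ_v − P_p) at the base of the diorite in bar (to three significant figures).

236 bar

Overburden (lithostatic) stress σ_v:
unconsolidated mud: 1820 kg/m³ × 9.8 m/s² × 600 m = 1.070×10^7 Pa = 10.70 MPa
shale: 2460 kg/m³ × 9.8 m/s² × 1890 m = 4.556×10^7 Pa = 45.56 MPa
diorite: 2890 kg/m³ × 9.8 m/s² × 700 m = 1.983×10^7 Pa = 19.83 MPa
Total = 10.70 + 45.56 + 19.83 = 76.091 MPa
Pore pressure P_p = λ·σ_v = 0.69 × 76.09 MPa = 52.50 MPa
Effective stress σ' = σ_v − P_p = 76.09 − 52.50 = 23.588 MPa = 235.88 bar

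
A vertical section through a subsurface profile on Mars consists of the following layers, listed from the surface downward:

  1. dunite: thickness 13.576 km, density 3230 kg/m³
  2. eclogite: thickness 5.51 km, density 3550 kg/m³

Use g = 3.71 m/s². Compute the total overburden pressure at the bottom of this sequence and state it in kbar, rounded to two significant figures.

dunite: 3230 kg/m³ × 3.71 m/s² × 13576 m = 1.627×10^8 Pa = 1.627 kbar
eclogite: 3550 kg/m³ × 3.71 m/s² × 5510 m = 7.257×10^7 Pa = 0.7257 kbar
Total = 1.627 + 0.7257 = 2.3525 kbar

2.4 kbar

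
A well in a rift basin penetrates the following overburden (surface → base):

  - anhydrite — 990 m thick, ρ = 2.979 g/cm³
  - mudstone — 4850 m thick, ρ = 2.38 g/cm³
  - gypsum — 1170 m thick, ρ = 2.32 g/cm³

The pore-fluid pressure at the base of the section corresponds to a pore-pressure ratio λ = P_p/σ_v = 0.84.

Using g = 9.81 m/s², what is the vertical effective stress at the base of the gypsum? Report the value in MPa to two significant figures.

27 MPa

Overburden (lithostatic) stress σ_v:
anhydrite: 2979 kg/m³ × 9.81 m/s² × 990 m = 2.893×10^7 Pa = 28.93 MPa
mudstone: 2380 kg/m³ × 9.81 m/s² × 4850 m = 1.132×10^8 Pa = 113.2 MPa
gypsum: 2320 kg/m³ × 9.81 m/s² × 1170 m = 2.663×10^7 Pa = 26.63 MPa
Total = 28.93 + 113.2 + 26.63 = 168.80 MPa
Pore pressure P_p = λ·σ_v = 0.84 × 168.8 MPa = 141.8 MPa
Effective stress σ' = σ_v − P_p = 168.8 − 141.8 = 27.007 MPa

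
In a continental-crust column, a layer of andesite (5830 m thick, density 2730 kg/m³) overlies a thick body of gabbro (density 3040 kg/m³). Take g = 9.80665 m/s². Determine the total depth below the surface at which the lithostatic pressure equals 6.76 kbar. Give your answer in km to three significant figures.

Pressure at base of upper layers: 2730×9.80665×5830 = 1.561×10^8 Pa = 1.561 kbar
Remaining pressure to be supplied by gabbro: 6.760×10^8 − 1.561×10^8 = 5.199×10^8 Pa
Additional depth in gabbro = 5.199×10^8 Pa / (3040 kg/m³ × 9.80665 m/s²) = 17440 m
Total depth = 5830 m + 17440 m = 23270 m
= 23.270 km

23.3 km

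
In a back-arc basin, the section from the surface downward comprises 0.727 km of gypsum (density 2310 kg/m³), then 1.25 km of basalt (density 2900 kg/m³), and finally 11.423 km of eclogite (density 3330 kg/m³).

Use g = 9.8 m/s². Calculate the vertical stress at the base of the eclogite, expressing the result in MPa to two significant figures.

420 MPa

gypsum: 2310 kg/m³ × 9.8 m/s² × 727 m = 1.646×10^7 Pa = 16.46 MPa
basalt: 2900 kg/m³ × 9.8 m/s² × 1250 m = 3.553×10^7 Pa = 35.53 MPa
eclogite: 3330 kg/m³ × 9.8 m/s² × 11423 m = 3.728×10^8 Pa = 372.8 MPa
Total = 16.46 + 35.53 + 372.8 = 424.76 MPa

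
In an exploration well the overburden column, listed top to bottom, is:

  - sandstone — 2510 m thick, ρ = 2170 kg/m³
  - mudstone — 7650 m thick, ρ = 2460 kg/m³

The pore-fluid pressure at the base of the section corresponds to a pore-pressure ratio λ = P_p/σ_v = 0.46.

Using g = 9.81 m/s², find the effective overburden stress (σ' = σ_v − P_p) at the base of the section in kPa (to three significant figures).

129000 kPa

Overburden (lithostatic) stress σ_v:
sandstone: 2170 kg/m³ × 9.81 m/s² × 2510 m = 5.343×10^7 Pa = 53.43 MPa
mudstone: 2460 kg/m³ × 9.81 m/s² × 7650 m = 1.846×10^8 Pa = 184.6 MPa
Total = 53.43 + 184.6 = 238.05 MPa
Pore pressure P_p = λ·σ_v = 0.46 × 238.0 MPa = 109.5 MPa
Effective stress σ' = σ_v − P_p = 238.0 − 109.5 = 128.55 MPa = 1.2855×10^5 kPa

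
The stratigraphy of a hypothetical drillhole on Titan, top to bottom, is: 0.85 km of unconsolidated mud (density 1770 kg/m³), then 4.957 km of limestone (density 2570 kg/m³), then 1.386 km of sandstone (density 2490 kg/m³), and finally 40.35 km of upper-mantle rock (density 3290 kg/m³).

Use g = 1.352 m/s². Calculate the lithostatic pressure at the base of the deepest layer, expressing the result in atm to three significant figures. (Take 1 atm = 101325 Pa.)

2010 atm

unconsolidated mud: 1770 kg/m³ × 1.352 m/s² × 850 m = 2.034×10^6 Pa = 20.07 atm
limestone: 2570 kg/m³ × 1.352 m/s² × 4957 m = 1.722×10^7 Pa = 170.0 atm
sandstone: 2490 kg/m³ × 1.352 m/s² × 1386 m = 4.666×10^6 Pa = 46.05 atm
upper-mantle rock: 3290 kg/m³ × 1.352 m/s² × 40350 m = 1.795×10^8 Pa = 1771 atm
Total = 20.07 + 170.0 + 46.05 + 1771 = 2007.4 atm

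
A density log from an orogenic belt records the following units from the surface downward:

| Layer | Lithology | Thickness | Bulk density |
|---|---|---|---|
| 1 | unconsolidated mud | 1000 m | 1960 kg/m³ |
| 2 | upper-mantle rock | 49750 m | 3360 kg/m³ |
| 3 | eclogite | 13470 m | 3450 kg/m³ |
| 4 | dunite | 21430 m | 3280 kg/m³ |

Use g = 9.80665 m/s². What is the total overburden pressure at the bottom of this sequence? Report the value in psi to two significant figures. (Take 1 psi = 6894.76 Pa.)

unconsolidated mud: 1960 kg/m³ × 9.80665 m/s² × 1000 m = 1.922×10^7 Pa = 2788 psi
upper-mantle rock: 3360 kg/m³ × 9.80665 m/s² × 49750 m = 1.639×10^9 Pa = 2.378×10^5 psi
eclogite: 3450 kg/m³ × 9.80665 m/s² × 13470 m = 4.557×10^8 Pa = 66098 psi
dunite: 3280 kg/m³ × 9.80665 m/s² × 21430 m = 6.893×10^8 Pa = 99976 psi
Total = 2788 + 2.378×10^5 + 66098 + 99976 = 4.0662×10^5 psi

410000 psi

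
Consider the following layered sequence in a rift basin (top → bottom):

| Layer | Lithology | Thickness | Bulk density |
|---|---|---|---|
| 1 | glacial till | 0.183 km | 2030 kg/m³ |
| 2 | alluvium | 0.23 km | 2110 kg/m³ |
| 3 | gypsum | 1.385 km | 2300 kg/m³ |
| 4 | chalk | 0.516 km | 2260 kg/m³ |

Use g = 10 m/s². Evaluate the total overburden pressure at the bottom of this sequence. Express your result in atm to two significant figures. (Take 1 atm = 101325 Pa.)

510 atm

glacial till: 2030 kg/m³ × 10 m/s² × 183 m = 3.715×10^6 Pa = 36.66 atm
alluvium: 2110 kg/m³ × 10 m/s² × 230 m = 4.853×10^6 Pa = 47.90 atm
gypsum: 2300 kg/m³ × 10 m/s² × 1385 m = 3.186×10^7 Pa = 314.4 atm
chalk: 2260 kg/m³ × 10 m/s² × 516 m = 1.166×10^7 Pa = 115.1 atm
Total = 36.66 + 47.90 + 314.4 + 115.1 = 514.03 atm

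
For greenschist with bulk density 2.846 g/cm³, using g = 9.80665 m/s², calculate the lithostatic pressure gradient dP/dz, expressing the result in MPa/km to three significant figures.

dP/dz = ρg = 2846 kg/m³ × 9.80665 m/s² = 27910 Pa/m
= 27910 Pa/m × (1 MPa/km / 1000.0 Pa/m) = 27.910 MPa/km

27.9 MPa/km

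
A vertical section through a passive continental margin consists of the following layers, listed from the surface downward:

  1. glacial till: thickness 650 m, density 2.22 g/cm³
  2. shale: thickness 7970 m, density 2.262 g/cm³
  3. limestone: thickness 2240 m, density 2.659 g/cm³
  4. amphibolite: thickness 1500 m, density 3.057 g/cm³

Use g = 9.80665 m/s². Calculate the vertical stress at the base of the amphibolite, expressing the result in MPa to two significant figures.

glacial till: 2220 kg/m³ × 9.80665 m/s² × 650 m = 1.415×10^7 Pa = 14.15 MPa
shale: 2262 kg/m³ × 9.80665 m/s² × 7970 m = 1.768×10^8 Pa = 176.8 MPa
limestone: 2659 kg/m³ × 9.80665 m/s² × 2240 m = 5.841×10^7 Pa = 58.41 MPa
amphibolite: 3057 kg/m³ × 9.80665 m/s² × 1500 m = 4.497×10^7 Pa = 44.97 MPa
Total = 14.15 + 176.8 + 58.41 + 44.97 = 294.33 MPa

290 MPa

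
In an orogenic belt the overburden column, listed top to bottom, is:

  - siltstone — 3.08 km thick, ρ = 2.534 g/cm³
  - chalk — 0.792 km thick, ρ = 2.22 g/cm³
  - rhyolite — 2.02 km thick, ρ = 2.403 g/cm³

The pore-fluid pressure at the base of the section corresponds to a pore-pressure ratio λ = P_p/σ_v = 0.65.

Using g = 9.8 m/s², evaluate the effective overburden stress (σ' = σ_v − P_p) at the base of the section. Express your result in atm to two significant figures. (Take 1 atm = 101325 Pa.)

490 atm

Overburden (lithostatic) stress σ_v:
siltstone: 2534 kg/m³ × 9.8 m/s² × 3080 m = 7.649×10^7 Pa = 76.49 MPa
chalk: 2220 kg/m³ × 9.8 m/s² × 792 m = 1.723×10^7 Pa = 17.23 MPa
rhyolite: 2403 kg/m³ × 9.8 m/s² × 2020 m = 4.757×10^7 Pa = 47.57 MPa
Total = 76.49 + 17.23 + 47.57 = 141.29 MPa
Pore pressure P_p = λ·σ_v = 0.65 × 141.3 MPa = 91.84 MPa
Effective stress σ' = σ_v − P_p = 141.3 − 91.84 = 49.450 MPa = 488.04 atm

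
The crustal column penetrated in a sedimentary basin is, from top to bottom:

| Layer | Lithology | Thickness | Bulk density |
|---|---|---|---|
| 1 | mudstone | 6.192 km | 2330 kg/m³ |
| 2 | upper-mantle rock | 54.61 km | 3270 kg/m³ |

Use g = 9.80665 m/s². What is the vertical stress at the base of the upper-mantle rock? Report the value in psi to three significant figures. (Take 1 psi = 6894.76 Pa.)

275000 psi

mudstone: 2330 kg/m³ × 9.80665 m/s² × 6192 m = 1.415×10^8 Pa = 20521 psi
upper-mantle rock: 3270 kg/m³ × 9.80665 m/s² × 54610 m = 1.751×10^9 Pa = 2.540×10^5 psi
Total = 20521 + 2.540×10^5 = 2.7451×10^5 psi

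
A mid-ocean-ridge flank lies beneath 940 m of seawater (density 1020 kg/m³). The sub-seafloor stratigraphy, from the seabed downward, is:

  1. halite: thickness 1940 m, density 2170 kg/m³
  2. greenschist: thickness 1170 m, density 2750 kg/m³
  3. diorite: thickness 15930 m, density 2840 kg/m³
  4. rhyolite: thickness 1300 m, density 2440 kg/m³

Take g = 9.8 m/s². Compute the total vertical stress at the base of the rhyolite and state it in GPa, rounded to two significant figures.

seawater: 1020 kg/m³ × 9.8 m/s² × 940 m = 9.396×10^6 Pa = 9.396×10^-3 GPa
halite: 2170 kg/m³ × 9.8 m/s² × 1940 m = 4.126×10^7 Pa = 0.04126 GPa
greenschist: 2750 kg/m³ × 9.8 m/s² × 1170 m = 3.153×10^7 Pa = 0.03153 GPa
diorite: 2840 kg/m³ × 9.8 m/s² × 15930 m = 4.434×10^8 Pa = 0.4434 GPa
rhyolite: 2440 kg/m³ × 9.8 m/s² × 1300 m = 3.109×10^7 Pa = 0.03109 GPa
Total = 9.396×10^-3 + 0.04126 + 0.03153 + 0.4434 + 0.03109 = 0.55663 GPa

0.56 GPa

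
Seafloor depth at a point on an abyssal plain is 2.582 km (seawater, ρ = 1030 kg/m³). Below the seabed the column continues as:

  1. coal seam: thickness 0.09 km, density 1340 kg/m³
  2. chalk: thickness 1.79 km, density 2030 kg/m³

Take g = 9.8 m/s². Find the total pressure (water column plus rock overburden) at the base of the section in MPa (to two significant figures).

63 MPa

seawater: 1030 kg/m³ × 9.8 m/s² × 2582 m = 2.606×10^7 Pa = 26.06 MPa
coal seam: 1340 kg/m³ × 9.8 m/s² × 90 m = 1.182×10^6 Pa = 1.182 MPa
chalk: 2030 kg/m³ × 9.8 m/s² × 1790 m = 3.561×10^7 Pa = 35.61 MPa
Total = 26.06 + 1.182 + 35.61 = 62.855 MPa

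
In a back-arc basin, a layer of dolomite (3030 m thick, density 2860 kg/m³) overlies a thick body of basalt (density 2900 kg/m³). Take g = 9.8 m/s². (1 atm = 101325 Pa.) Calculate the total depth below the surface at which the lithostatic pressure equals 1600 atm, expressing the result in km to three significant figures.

Pressure at base of upper layers: 2860×9.8×3030 = 8.492×10^7 Pa = 838.1 atm
Remaining pressure to be supplied by basalt: 1.621×10^8 − 8.492×10^7 = 7.720×10^7 Pa
Additional depth in basalt = 7.720×10^7 Pa / (2900 kg/m³ × 9.8 m/s²) = 2716.2 m
Total depth = 3030 m + 2716.2 m = 5746.2 m
= 5.7462 km

5.75 km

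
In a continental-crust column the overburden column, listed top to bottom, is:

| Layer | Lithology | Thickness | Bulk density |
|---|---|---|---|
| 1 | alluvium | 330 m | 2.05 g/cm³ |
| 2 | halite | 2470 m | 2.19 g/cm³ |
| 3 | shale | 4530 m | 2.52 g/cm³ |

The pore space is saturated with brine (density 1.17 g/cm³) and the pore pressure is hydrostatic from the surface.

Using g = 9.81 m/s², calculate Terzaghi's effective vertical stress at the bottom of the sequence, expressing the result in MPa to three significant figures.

87.6 MPa

Overburden (lithostatic) stress σ_v:
alluvium: 2050 kg/m³ × 9.81 m/s² × 330 m = 6.636×10^6 Pa = 6.636 MPa
halite: 2190 kg/m³ × 9.81 m/s² × 2470 m = 5.307×10^7 Pa = 53.07 MPa
shale: 2520 kg/m³ × 9.81 m/s² × 4530 m = 1.120×10^8 Pa = 112.0 MPa
Total = 6.636 + 53.07 + 112.0 = 171.69 MPa
Pore pressure P_p = 1170 kg/m³ × 9.81 m/s² × 7330 m = 8.413×10^7 Pa = 84.13 MPa
Effective stress σ' = σ_v − P_p = 171.7 − 84.13 = 87.557 MPa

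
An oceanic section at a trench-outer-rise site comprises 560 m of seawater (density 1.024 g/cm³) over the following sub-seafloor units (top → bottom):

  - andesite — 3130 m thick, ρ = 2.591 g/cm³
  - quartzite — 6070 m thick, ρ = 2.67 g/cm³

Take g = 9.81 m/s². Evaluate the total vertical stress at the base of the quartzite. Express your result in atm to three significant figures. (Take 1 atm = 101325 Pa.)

2410 atm

seawater: 1024 kg/m³ × 9.81 m/s² × 560 m = 5.625×10^6 Pa = 55.52 atm
andesite: 2591 kg/m³ × 9.81 m/s² × 3130 m = 7.956×10^7 Pa = 785.2 atm
quartzite: 2670 kg/m³ × 9.81 m/s² × 6070 m = 1.590×10^8 Pa = 1569 atm
Total = 55.52 + 785.2 + 1569 = 2409.8 atm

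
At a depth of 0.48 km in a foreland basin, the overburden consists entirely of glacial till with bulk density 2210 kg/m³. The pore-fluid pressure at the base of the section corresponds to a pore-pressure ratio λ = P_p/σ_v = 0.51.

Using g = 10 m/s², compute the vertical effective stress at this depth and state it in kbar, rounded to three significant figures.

Overburden (lithostatic) stress σ_v:
glacial till: 2210 kg/m³ × 10 m/s² × 480 m = 1.061×10^7 Pa = 10.61 MPa
Pore pressure P_p = λ·σ_v = 0.51 × 10.61 MPa = 5.410 MPa
Effective stress σ' = σ_v − P_p = 10.61 − 5.410 = 5.1979 MPa = 0.051979 kbar

0.0520 kbar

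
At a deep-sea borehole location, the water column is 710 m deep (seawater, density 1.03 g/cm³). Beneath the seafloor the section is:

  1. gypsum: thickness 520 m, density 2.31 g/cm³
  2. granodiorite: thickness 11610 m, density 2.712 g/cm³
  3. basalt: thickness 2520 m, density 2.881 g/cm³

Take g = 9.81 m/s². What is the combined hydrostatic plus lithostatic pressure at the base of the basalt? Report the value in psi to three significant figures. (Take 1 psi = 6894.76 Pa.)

seawater: 1030 kg/m³ × 9.81 m/s² × 710 m = 7.174×10^6 Pa = 1041 psi
gypsum: 2310 kg/m³ × 9.81 m/s² × 520 m = 1.178×10^7 Pa = 1709 psi
granodiorite: 2712 kg/m³ × 9.81 m/s² × 11610 m = 3.089×10^8 Pa = 44799 psi
basalt: 2881 kg/m³ × 9.81 m/s² × 2520 m = 7.122×10^7 Pa = 10330 psi
Total = 1041 + 1709 + 44799 + 10330 = 57879 psi

57900 psi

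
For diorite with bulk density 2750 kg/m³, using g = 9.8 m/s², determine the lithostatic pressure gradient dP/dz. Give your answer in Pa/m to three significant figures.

dP/dz = ρg = 2750 kg/m³ × 9.8 m/s² = 26950 Pa/m

27000 Pa/m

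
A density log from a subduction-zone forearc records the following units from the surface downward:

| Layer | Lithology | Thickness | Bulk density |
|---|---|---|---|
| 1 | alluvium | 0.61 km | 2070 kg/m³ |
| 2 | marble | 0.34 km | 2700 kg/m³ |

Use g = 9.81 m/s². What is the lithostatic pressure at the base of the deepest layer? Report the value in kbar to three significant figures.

alluvium: 2070 kg/m³ × 9.81 m/s² × 610 m = 1.239×10^7 Pa = 0.1239 kbar
marble: 2700 kg/m³ × 9.81 m/s² × 340 m = 9.006×10^6 Pa = 0.09006 kbar
Total = 0.1239 + 0.09006 = 0.21393 kbar

0.214 kbar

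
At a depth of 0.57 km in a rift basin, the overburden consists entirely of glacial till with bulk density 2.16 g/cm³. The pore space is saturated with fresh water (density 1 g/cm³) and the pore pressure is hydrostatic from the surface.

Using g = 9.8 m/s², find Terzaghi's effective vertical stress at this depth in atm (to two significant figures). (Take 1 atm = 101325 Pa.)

64 atm

Overburden (lithostatic) stress σ_v:
glacial till: 2160 kg/m³ × 9.8 m/s² × 570 m = 1.207×10^7 Pa = 12.07 MPa
Pore pressure P_p = 1000 kg/m³ × 9.8 m/s² × 570 m = 5.586×10^6 Pa = 5.586 MPa
Effective stress σ' = σ_v − P_p = 12.07 − 5.586 = 6.4798 MPa = 63.950 atm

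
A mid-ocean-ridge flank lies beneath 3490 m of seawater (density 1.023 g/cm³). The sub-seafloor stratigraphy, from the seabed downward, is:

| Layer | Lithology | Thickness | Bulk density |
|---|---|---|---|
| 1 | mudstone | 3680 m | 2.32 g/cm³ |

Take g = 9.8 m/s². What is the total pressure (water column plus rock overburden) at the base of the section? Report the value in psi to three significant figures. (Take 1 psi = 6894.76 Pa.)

17200 psi

seawater: 1023 kg/m³ × 9.8 m/s² × 3490 m = 3.499×10^7 Pa = 5075 psi
mudstone: 2320 kg/m³ × 9.8 m/s² × 3680 m = 8.367×10^7 Pa = 12135 psi
Total = 5075 + 12135 = 17210 psi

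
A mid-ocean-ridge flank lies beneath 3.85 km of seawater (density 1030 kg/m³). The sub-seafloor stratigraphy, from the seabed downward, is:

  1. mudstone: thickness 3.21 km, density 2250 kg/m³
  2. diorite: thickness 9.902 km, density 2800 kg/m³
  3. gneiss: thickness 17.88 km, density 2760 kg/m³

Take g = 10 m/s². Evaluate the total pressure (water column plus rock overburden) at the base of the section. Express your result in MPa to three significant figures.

883 MPa

seawater: 1030 kg/m³ × 10 m/s² × 3850 m = 3.966×10^7 Pa = 39.66 MPa
mudstone: 2250 kg/m³ × 10 m/s² × 3210 m = 7.223×10^7 Pa = 72.22 MPa
diorite: 2800 kg/m³ × 10 m/s² × 9902 m = 2.773×10^8 Pa = 277.3 MPa
gneiss: 2760 kg/m³ × 10 m/s² × 17880 m = 4.935×10^8 Pa = 493.5 MPa
Total = 39.66 + 72.22 + 277.3 + 493.5 = 882.62 MPa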